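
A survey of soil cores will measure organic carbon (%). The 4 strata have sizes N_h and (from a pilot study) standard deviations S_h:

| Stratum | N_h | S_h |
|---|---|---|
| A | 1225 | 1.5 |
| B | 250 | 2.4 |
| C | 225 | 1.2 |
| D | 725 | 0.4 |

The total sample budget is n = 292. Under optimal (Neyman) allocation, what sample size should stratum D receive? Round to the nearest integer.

Neyman allocation: n_h = n · N_h S_h / Σ N_i S_i, with n = 292.
  stratum A: N_h·S_h = 1225·1.5 = 1837.50
  stratum B: N_h·S_h = 250·2.4 = 600.00
  stratum C: N_h·S_h = 225·1.2 = 270.00
  stratum D: N_h·S_h = 725·0.4 = 290.00
Σ N_h S_h = 2997.50
n for stratum D = 292·290.00/2997.50 = 28.250 → 28

28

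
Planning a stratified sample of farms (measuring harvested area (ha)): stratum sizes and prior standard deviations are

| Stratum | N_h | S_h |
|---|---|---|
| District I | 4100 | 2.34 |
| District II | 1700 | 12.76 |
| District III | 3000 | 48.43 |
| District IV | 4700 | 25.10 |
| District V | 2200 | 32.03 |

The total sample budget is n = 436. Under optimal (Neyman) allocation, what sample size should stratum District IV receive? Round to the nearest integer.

141

Neyman allocation: n_h = n · N_h S_h / Σ N_i S_i, with n = 436.
  stratum District I: N_h·S_h = 4100·2.34 = 9594.00
  stratum District II: N_h·S_h = 1700·12.76 = 21692.00
  stratum District III: N_h·S_h = 3000·48.43 = 145290.00
  stratum District IV: N_h·S_h = 4700·25.10 = 117970.00
  stratum District V: N_h·S_h = 2200·32.03 = 70466.00
Σ N_h S_h = 365012.00
n for stratum District IV = 436·117970.00/365012.00 = 140.913 → 141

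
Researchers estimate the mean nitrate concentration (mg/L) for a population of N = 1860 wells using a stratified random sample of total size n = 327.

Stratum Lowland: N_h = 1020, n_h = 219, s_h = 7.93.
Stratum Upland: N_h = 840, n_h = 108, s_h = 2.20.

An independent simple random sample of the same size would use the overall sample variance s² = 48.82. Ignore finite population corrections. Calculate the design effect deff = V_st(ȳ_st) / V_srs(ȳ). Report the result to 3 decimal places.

deff ≈ 0.640

V̂(ȳ_st) = Σ W_h² s_h²/n_h, with W_h = N_h/N and N = 1860:
  stratum Lowland: (1020/1860)²·7.93²/219 = 0.0863529
  stratum Upland: (840/1860)²·2.20²/108 = 0.00914017
V_st = 0.095493
V_srs = s²/n = 48.82/327 = 0.149297
deff = V_st / V_srs = 0.095493/0.149297 = 0.6396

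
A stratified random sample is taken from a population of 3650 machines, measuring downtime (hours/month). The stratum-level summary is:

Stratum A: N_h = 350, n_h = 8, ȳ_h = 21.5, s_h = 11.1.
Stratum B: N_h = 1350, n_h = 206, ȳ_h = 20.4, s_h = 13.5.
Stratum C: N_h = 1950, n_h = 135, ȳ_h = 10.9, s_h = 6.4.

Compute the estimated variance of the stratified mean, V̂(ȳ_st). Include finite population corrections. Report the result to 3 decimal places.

V̂(ȳ_st) ≈ 0.322

V̂(ȳ_st) = Σ W_h² (1 − n_h/N_h) s_h²/n_h, with W_h = N_h/N and N = 3650:
  stratum A: (350/3650)²·(1 − 8/350)·11.1²/8 = 0.138377
  stratum B: (1350/3650)²·(1 − 206/1350)·13.5²/206 = 0.102559
  stratum C: (1950/3650)²·(1 − 135/1950)·6.4²/135 = 0.0806031
V̂(ȳ_st) = 0.321539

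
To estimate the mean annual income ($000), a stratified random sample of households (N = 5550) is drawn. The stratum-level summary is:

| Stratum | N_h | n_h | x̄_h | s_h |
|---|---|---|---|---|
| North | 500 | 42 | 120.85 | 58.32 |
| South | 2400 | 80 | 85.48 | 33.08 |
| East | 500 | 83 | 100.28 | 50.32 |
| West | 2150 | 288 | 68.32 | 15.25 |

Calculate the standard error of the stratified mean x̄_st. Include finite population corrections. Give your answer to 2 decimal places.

SE(x̄_st) ≈ 1.84

V̂(x̄_st) = Σ W_h² (1 − n_h/N_h) s_h²/n_h, with W_h = N_h/N and N = 5550:
  stratum North: (500/5550)²·(1 − 42/500)·58.32²/42 = 0.602054
  stratum South: (2400/5550)²·(1 − 80/2400)·33.08²/80 = 2.4726
  stratum East: (500/5550)²·(1 − 83/500)·50.32²/83 = 0.206502
  stratum West: (2150/5550)²·(1 − 288/2150)·15.25²/288 = 0.104949
V̂(x̄_st) = 3.38611
SE(x̄_st) = √3.38611 = 1.84014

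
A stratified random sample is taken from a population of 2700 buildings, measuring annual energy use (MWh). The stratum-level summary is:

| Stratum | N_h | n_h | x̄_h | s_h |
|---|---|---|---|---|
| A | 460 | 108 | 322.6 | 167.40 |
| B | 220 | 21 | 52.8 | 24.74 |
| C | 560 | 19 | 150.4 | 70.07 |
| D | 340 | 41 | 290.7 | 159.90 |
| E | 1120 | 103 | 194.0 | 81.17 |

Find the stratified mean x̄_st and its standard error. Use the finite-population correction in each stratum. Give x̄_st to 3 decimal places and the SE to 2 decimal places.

x̄_st ≈ 207.539, SE ≈ 5.95

x̄_st = Σ W_h x̄_h = (460·322.6 + 220·52.8 + 560·150.4 + 340·290.7 + 1120·194.0)/2700 = 207.53852
V̂(x̄_st) = Σ W_h² (1 − n_h/N_h) s_h²/n_h, with W_h = N_h/N and N = 2700:
  stratum A: (460/2700)²·(1 − 108/460)·167.40²/108 = 5.76315
  stratum B: (220/2700)²·(1 − 21/220)·24.74²/21 = 0.175036
  stratum C: (560/2700)²·(1 − 19/560)·70.07²/19 = 10.7391
  stratum D: (340/2700)²·(1 − 41/340)·159.90²/41 = 8.69632
  stratum E: (1120/2700)²·(1 − 103/1120)·81.17²/103 = 9.9946
V̂(x̄_st) = 35.3682
SE(x̄_st) = √35.3682 = 5.94712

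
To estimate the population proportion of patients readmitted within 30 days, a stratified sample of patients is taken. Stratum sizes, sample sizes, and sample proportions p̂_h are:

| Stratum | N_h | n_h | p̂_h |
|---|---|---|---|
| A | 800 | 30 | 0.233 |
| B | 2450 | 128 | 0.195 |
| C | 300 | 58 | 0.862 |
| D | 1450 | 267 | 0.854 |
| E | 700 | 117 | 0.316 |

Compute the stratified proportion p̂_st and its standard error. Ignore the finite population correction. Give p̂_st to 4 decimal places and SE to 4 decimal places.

p̂_st ≈ 0.4179, SE ≈ 0.0203

N = 5700; stratum weights W_h = N_h/N.
p̂_st = Σ W_h p̂_h = (800·0.233 + 2450·0.195 + 300·0.862 + 1450·0.854 + 700·0.316)/5700 = 0.41794
V̂(p̂_st) = Σ W_h² p̂_h(1−p̂_h)/(n_h−1):
  stratum A: (800/5700)²·0.233·0.767/29 = 0.00012139
  stratum B: (2450/5700)²·0.195·0.805/127 = 0.000228354
  stratum C: (300/5700)²·0.862·0.138/57 = 5.78102e-06
  stratum D: (1450/5700)²·0.854·0.146/266 = 3.0333e-05
  stratum E: (700/5700)²·0.316·0.684/116 = 2.81016e-05
V̂(p̂_st) = 0.00041396; SE = √V̂ = 0.020346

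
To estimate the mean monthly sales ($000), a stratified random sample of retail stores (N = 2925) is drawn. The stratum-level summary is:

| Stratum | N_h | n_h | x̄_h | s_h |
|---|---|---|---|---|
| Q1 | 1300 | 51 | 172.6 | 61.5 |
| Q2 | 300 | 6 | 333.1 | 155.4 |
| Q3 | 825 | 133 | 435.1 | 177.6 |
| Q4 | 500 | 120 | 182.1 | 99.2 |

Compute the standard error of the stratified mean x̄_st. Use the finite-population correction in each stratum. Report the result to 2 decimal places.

V̂(x̄_st) = Σ W_h² (1 − n_h/N_h) s_h²/n_h, with W_h = N_h/N and N = 2925:
  stratum Q1: (1300/2925)²·(1 − 51/1300)·61.5²/51 = 14.0745
  stratum Q2: (300/2925)²·(1 − 6/300)·155.4²/6 = 41.4923
  stratum Q3: (825/2925)²·(1 − 133/825)·177.6²/133 = 15.825
  stratum Q4: (500/2925)²·(1 − 120/500)·99.2²/120 = 1.82114
V̂(x̄_st) = 73.2129
SE(x̄_st) = √73.2129 = 8.55646

SE(x̄_st) ≈ 8.56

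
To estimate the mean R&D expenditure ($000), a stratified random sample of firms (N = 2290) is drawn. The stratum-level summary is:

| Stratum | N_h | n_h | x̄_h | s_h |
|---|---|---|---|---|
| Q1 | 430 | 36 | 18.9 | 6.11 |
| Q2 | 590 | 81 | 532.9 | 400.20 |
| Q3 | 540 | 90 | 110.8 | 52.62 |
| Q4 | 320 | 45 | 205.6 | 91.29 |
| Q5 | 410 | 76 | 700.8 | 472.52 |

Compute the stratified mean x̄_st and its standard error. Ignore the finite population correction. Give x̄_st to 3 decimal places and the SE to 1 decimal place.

x̄_st ≈ 321.175, SE ≈ 15.2

x̄_st = Σ W_h x̄_h = (430·18.9 + 590·532.9 + 540·110.8 + 320·205.6 + 410·700.8)/2290 = 321.17467
V̂(x̄_st) = Σ W_h² s_h²/n_h, with W_h = N_h/N and N = 2290:
  stratum Q1: (430/2290)²·6.11²/36 = 0.0365633
  stratum Q2: (590/2290)²·400.20²/81 = 131.251
  stratum Q3: (540/2290)²·52.62²/90 = 1.71071
  stratum Q4: (320/2290)²·91.29²/45 = 3.61629
  stratum Q5: (410/2290)²·472.52²/76 = 94.1724
V̂(x̄_st) = 230.787
SE(x̄_st) = √230.787 = 15.1917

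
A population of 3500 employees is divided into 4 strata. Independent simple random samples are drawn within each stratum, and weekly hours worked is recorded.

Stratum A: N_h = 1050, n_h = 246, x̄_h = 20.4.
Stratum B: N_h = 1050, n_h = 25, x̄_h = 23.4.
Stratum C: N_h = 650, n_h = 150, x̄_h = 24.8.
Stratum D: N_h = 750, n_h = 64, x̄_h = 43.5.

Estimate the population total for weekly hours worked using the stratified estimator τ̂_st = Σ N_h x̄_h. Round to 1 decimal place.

τ̂_st = Σ N_h x̄_h = 1050·20.4 + 1050·23.4 + 650·24.8 + 750·43.5 = 94735.0

τ̂_st ≈ 94735.0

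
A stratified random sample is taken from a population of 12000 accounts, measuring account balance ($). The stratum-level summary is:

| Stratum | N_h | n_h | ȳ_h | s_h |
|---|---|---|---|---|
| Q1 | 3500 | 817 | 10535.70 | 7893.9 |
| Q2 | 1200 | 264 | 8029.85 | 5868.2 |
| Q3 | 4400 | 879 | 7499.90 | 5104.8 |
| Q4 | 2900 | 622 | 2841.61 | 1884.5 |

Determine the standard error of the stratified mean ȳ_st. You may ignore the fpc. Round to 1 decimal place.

V̂(ȳ_st) = Σ W_h² s_h²/n_h, with W_h = N_h/N and N = 12000:
  stratum Q1: (3500/12000)²·7893.9²/817 = 6488.36
  stratum Q2: (1200/12000)²·5868.2²/264 = 1304.39
  stratum Q3: (4400/12000)²·5104.8²/879 = 3985.76
  stratum Q4: (2900/12000)²·1884.5²/622 = 333.454
V̂(ȳ_st) = 12112
SE(ȳ_st) = √12112 = 110.054

SE(ȳ_st) ≈ 110.1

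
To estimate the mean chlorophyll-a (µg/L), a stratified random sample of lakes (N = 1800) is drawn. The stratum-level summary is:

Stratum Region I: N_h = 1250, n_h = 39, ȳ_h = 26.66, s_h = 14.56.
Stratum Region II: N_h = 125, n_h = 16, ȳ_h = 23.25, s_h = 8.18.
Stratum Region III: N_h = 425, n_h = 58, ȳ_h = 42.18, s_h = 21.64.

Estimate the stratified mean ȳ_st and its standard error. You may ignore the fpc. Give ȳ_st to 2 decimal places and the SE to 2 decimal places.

ȳ_st ≈ 30.09, SE ≈ 1.76

ȳ_st = Σ W_h ȳ_h = (1250·26.66 + 125·23.25 + 425·42.18)/1800 = 30.08764
V̂(ȳ_st) = Σ W_h² s_h²/n_h, with W_h = N_h/N and N = 1800:
  stratum Region I: (1250/1800)²·14.56²/39 = 2.6214
  stratum Region II: (125/1800)²·8.18²/16 = 0.0201679
  stratum Region III: (425/1800)²·21.64²/58 = 0.450111
V̂(ȳ_st) = 3.09168
SE(ȳ_st) = √3.09168 = 1.75832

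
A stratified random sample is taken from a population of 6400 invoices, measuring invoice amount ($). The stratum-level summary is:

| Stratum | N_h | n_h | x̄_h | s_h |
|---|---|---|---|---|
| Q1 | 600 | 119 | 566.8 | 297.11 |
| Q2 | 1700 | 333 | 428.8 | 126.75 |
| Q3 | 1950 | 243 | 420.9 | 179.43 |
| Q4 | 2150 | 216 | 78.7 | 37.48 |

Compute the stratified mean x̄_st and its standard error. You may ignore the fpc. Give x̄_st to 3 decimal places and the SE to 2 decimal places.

x̄_st = Σ W_h x̄_h = (600·566.8 + 1700·428.8 + 1950·420.9 + 2150·78.7)/6400 = 321.71875
V̂(x̄_st) = Σ W_h² s_h²/n_h, with W_h = N_h/N and N = 6400:
  stratum Q1: (600/6400)²·297.11²/119 = 6.51974
  stratum Q2: (1700/6400)²·126.75²/333 = 3.404
  stratum Q3: (1950/6400)²·179.43²/243 = 12.2997
  stratum Q4: (2150/6400)²·37.48²/216 = 0.733943
V̂(x̄_st) = 22.9573
SE(x̄_st) = √22.9573 = 4.79138

x̄_st ≈ 321.719, SE ≈ 4.79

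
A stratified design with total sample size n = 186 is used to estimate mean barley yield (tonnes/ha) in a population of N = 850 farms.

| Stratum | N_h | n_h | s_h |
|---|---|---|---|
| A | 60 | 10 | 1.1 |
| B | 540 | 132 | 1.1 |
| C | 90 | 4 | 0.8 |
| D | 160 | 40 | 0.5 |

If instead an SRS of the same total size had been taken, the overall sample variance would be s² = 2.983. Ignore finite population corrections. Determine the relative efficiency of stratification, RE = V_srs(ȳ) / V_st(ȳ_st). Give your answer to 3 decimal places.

V̂(ȳ_st) = Σ W_h² s_h²/n_h, with W_h = N_h/N and N = 850:
  stratum A: (60/850)²·1.1²/10 = 0.000602907
  stratum B: (540/850)²·1.1²/132 = 0.00369965
  stratum C: (90/850)²·0.8²/4 = 0.00179377
  stratum D: (160/850)²·0.5²/40 = 0.000221453
V_st = 0.00631779
V_srs = s²/n = 2.983/186 = 0.0160376
Relative efficiency = V_srs / V_st = 0.0160376/0.00631779 = 2.5385

RE ≈ 2.538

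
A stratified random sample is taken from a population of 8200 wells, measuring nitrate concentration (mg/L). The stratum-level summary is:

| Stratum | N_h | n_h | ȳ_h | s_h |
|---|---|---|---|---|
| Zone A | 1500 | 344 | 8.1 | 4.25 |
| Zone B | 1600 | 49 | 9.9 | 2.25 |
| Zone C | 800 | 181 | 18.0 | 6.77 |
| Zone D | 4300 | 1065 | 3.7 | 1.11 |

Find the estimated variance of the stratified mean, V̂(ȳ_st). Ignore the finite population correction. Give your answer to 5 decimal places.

V̂(ȳ_st) ≈ 0.00842

V̂(ȳ_st) = Σ W_h² s_h²/n_h, with W_h = N_h/N and N = 8200:
  stratum Zone A: (1500/8200)²·4.25²/344 = 0.00175701
  stratum Zone B: (1600/8200)²·2.25²/49 = 0.00393352
  stratum Zone C: (800/8200)²·6.77²/181 = 0.00241019
  stratum Zone D: (4300/8200)²·1.11²/1065 = 0.000318131
V̂(ȳ_st) = 0.00841885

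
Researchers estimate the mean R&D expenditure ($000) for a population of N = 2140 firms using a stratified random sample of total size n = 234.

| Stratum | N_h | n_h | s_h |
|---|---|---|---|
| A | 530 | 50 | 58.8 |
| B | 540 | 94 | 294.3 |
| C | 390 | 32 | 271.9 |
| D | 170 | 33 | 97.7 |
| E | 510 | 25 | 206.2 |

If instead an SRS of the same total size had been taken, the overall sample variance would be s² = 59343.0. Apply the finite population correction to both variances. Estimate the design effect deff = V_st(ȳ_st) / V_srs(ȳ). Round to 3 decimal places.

V̂(ȳ_st) = Σ W_h² (1 − n_h/N_h) s_h²/n_h, with W_h = N_h/N and N = 2140:
  stratum A: (530/2140)²·(1 − 50/530)·58.8²/50 = 3.84126
  stratum B: (540/2140)²·(1 − 94/540)·294.3²/94 = 48.4567
  stratum C: (390/2140)²·(1 − 32/390)·271.9²/32 = 70.435
  stratum D: (170/2140)²·(1 − 33/170)·97.7²/33 = 1.47102
  stratum E: (510/2140)²·(1 − 25/510)·206.2²/25 = 91.859
V_st = 216.063
V_srs = (1 − 234/2140)·59343.0/234 = 225.872
deff = V_st / V_srs = 216.063/225.872 = 0.9566

deff ≈ 0.957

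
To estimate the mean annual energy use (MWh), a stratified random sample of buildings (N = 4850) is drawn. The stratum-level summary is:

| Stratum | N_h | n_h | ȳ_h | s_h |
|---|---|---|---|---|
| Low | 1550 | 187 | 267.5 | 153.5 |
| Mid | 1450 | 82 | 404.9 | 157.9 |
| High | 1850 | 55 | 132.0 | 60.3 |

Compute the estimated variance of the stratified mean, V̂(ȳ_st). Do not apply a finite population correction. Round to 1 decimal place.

V̂(ȳ_st) ≈ 49.7

V̂(ȳ_st) = Σ W_h² s_h²/n_h, with W_h = N_h/N and N = 4850:
  stratum Low: (1550/4850)²·153.5²/187 = 12.8693
  stratum Mid: (1450/4850)²·157.9²/82 = 27.1771
  stratum High: (1850/4850)²·60.3²/55 = 9.61904
V̂(ȳ_st) = 49.6654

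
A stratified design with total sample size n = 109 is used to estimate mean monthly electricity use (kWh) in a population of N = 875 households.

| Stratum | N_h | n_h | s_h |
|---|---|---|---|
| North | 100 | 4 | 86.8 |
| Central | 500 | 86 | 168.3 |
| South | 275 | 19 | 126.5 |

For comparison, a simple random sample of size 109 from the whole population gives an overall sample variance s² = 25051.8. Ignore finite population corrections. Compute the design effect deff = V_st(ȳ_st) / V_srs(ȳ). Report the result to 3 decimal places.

deff ≈ 0.937

V̂(ȳ_st) = Σ W_h² s_h²/n_h, with W_h = N_h/N and N = 875:
  stratum North: (100/875)²·86.8²/4 = 24.6016
  stratum Central: (500/875)²·168.3²/86 = 107.546
  stratum South: (275/875)²·126.5²/19 = 83.1911
V_st = 215.339
V_srs = s²/n = 25051.8/109 = 229.833
deff = V_st / V_srs = 215.339/229.833 = 0.9369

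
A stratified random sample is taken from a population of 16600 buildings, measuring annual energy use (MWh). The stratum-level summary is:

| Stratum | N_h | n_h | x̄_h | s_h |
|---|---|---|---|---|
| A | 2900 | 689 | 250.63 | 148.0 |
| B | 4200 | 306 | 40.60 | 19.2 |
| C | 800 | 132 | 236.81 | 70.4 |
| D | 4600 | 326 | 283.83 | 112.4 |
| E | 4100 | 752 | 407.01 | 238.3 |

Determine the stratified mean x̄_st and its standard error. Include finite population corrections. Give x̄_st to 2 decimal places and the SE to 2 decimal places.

x̄_st = Σ W_h x̄_h = (2900·250.63 + 4200·40.60 + 800·236.81 + 4600·283.83 + 4100·407.01)/16600 = 244.64783
V̂(x̄_st) = Σ W_h² (1 − n_h/N_h) s_h²/n_h, with W_h = N_h/N and N = 16600:
  stratum A: (2900/16600)²·(1 − 689/2900)·148.0²/689 = 0.739733
  stratum B: (4200/16600)²·(1 − 306/4200)·19.2²/306 = 0.0715007
  stratum C: (800/16600)²·(1 − 132/800)·70.4²/132 = 0.0728151
  stratum D: (4600/16600)²·(1 − 326/4600)·112.4²/326 = 2.76497
  stratum E: (4100/16600)²·(1 − 752/4100)·238.3²/752 = 3.76169
V̂(x̄_st) = 7.41072
SE(x̄_st) = √7.41072 = 2.72226

x̄_st ≈ 244.65, SE ≈ 2.72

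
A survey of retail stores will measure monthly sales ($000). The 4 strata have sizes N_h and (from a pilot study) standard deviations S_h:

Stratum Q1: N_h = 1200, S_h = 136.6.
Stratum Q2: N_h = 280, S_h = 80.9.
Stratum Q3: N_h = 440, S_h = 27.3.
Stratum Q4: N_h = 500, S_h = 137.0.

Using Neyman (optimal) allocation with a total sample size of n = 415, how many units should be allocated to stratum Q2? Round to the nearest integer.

35

Neyman allocation: n_h = n · N_h S_h / Σ N_i S_i, with n = 415.
  stratum Q1: N_h·S_h = 1200·136.6 = 163920.00
  stratum Q2: N_h·S_h = 280·80.9 = 22652.00
  stratum Q3: N_h·S_h = 440·27.3 = 12012.00
  stratum Q4: N_h·S_h = 500·137.0 = 68500.00
Σ N_h S_h = 267084.00
n for stratum Q2 = 415·22652.00/267084.00 = 35.197 → 35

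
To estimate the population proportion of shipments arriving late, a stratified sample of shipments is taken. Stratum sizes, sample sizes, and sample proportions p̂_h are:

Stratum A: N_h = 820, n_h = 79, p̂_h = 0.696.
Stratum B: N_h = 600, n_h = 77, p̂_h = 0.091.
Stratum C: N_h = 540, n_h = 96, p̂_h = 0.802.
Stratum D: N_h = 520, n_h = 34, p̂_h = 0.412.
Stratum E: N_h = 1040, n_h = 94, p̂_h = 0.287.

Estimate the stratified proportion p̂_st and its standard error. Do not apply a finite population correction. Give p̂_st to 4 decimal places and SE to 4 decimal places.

N = 3520; stratum weights W_h = N_h/N.
p̂_st = Σ W_h p̂_h = (820·0.696 + 600·0.091 + 540·0.802 + 520·0.412 + 1040·0.287)/3520 = 0.44634
V̂(p̂_st) = Σ W_h² p̂_h(1−p̂_h)/(n_h−1):
  stratum A: (820/3520)²·0.696·0.304/78 = 0.000147208
  stratum B: (600/3520)²·0.091·0.909/76 = 3.16234e-05
  stratum C: (540/3520)²·0.802·0.198/95 = 3.93385e-05
  stratum D: (520/3520)²·0.412·0.588/33 = 0.000160207
  stratum E: (1040/3520)²·0.287·0.713/93 = 0.000192075
V̂(p̂_st) = 0.000570451; SE = √V̂ = 0.0238841

p̂_st ≈ 0.4463, SE ≈ 0.0239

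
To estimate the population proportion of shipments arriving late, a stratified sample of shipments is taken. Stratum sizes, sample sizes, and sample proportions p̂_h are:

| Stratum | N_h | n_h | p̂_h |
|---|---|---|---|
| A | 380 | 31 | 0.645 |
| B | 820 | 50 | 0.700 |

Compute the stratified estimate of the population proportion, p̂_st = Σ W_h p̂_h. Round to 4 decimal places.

p̂_st ≈ 0.6826

N = 1200; stratum weights W_h = N_h/N.
p̂_st = Σ W_h p̂_h = (380·0.645 + 820·0.700)/1200 = 0.68258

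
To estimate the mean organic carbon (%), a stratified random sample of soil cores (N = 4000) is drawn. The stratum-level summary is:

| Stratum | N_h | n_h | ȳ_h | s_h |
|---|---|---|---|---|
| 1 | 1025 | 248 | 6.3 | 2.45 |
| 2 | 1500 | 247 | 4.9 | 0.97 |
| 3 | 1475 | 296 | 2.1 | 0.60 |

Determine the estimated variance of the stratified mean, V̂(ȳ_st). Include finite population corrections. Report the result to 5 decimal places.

V̂(ȳ_st) = Σ W_h² (1 − n_h/N_h) s_h²/n_h, with W_h = N_h/N and N = 4000:
  stratum 1: (1025/4000)²·(1 − 248/1025)·2.45²/248 = 0.00120477
  stratum 2: (1500/4000)²·(1 − 247/1500)·0.97²/247 = 0.000447475
  stratum 3: (1475/4000)²·(1 − 296/1475)·0.60²/296 = 0.000132189
V̂(ȳ_st) = 0.00178444

V̂(ȳ_st) ≈ 0.00178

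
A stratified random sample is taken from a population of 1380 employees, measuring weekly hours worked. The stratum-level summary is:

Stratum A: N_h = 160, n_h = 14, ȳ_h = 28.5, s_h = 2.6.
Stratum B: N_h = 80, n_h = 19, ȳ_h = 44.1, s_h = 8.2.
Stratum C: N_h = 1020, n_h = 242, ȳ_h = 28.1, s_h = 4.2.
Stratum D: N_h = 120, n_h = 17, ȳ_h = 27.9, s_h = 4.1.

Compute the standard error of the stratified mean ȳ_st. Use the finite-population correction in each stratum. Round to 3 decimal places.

SE(ȳ_st) ≈ 0.228

V̂(ȳ_st) = Σ W_h² (1 − n_h/N_h) s_h²/n_h, with W_h = N_h/N and N = 1380:
  stratum A: (160/1380)²·(1 − 14/160)·2.6²/14 = 0.00592289
  stratum B: (80/1380)²·(1 − 19/80)·8.2²/19 = 0.00906851
  stratum C: (1020/1380)²·(1 − 242/1020)·4.2²/242 = 0.0303742
  stratum D: (120/1380)²·(1 − 17/120)·4.1²/17 = 0.0064177
V̂(ȳ_st) = 0.0517833
SE(ȳ_st) = √0.0517833 = 0.227559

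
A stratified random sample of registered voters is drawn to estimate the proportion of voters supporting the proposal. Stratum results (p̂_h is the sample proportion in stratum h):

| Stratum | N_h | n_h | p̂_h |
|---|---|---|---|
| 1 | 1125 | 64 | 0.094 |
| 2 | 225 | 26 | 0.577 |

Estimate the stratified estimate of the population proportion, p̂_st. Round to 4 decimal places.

p̂_st ≈ 0.1745

N = 1350; stratum weights W_h = N_h/N.
p̂_st = Σ W_h p̂_h = (1125·0.094 + 225·0.577)/1350 = 0.17450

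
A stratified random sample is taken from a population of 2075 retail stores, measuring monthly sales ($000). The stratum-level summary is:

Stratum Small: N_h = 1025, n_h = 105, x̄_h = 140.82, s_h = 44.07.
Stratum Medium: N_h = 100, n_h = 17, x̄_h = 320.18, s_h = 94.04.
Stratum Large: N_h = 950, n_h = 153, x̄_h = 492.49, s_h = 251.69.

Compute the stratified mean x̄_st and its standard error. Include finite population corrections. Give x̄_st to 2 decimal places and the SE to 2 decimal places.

x̄_st = Σ W_h x̄_h = (1025·140.82 + 100·320.18 + 950·492.49)/2075 = 310.46940
V̂(x̄_st) = Σ W_h² (1 − n_h/N_h) s_h²/n_h, with W_h = N_h/N and N = 2075:
  stratum Small: (1025/2075)²·(1 − 105/1025)·44.07²/105 = 4.05109
  stratum Medium: (100/2075)²·(1 − 17/100)·94.04²/17 = 1.00281
  stratum Large: (950/2075)²·(1 − 153/950)·251.69²/153 = 72.8092
V̂(x̄_st) = 77.8631
SE(x̄_st) = √77.8631 = 8.82401

x̄_st ≈ 310.47, SE ≈ 8.82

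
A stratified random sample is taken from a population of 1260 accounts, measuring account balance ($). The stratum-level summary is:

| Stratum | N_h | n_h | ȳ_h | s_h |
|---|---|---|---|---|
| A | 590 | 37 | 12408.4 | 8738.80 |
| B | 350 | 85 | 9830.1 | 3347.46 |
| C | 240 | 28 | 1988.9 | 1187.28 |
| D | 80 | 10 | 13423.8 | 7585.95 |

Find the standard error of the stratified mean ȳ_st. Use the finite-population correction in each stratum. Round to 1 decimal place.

V̂(ȳ_st) = Σ W_h² (1 − n_h/N_h) s_h²/n_h, with W_h = N_h/N and N = 1260:
  stratum A: (590/1260)²·(1 − 37/590)·8738.80²/37 = 424168
  stratum B: (350/1260)²·(1 − 85/350)·3347.46²/85 = 7701.67
  stratum C: (240/1260)²·(1 − 28/240)·1187.28²/28 = 1613.45
  stratum D: (80/1260)²·(1 − 10/80)·7585.95²/10 = 20298.6
V̂(ȳ_st) = 453782
SE(ȳ_st) = √453782 = 673.633

SE(ȳ_st) ≈ 673.6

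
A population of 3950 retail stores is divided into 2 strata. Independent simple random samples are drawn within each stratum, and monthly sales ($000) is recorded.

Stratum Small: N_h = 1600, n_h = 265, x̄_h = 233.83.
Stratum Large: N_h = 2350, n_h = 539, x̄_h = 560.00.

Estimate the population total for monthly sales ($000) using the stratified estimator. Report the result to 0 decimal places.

τ̂_st = Σ N_h x̄_h = 1600·233.83 + 2350·560.00 = 1690128

τ̂_st ≈ 1690128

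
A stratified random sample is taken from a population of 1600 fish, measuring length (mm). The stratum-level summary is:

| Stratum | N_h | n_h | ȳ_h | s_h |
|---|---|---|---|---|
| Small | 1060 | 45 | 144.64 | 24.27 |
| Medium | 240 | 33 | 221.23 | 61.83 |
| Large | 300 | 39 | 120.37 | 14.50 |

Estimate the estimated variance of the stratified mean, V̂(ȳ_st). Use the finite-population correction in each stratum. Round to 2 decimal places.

V̂(ȳ_st) ≈ 7.91

V̂(ȳ_st) = Σ W_h² (1 − n_h/N_h) s_h²/n_h, with W_h = N_h/N and N = 1600:
  stratum Small: (1060/1600)²·(1 − 45/1060)·24.27²/45 = 5.50122
  stratum Medium: (240/1600)²·(1 − 33/240)·61.83²/33 = 2.24815
  stratum Large: (300/1600)²·(1 − 39/300)·14.50²/39 = 0.16489
V̂(ȳ_st) = 7.91426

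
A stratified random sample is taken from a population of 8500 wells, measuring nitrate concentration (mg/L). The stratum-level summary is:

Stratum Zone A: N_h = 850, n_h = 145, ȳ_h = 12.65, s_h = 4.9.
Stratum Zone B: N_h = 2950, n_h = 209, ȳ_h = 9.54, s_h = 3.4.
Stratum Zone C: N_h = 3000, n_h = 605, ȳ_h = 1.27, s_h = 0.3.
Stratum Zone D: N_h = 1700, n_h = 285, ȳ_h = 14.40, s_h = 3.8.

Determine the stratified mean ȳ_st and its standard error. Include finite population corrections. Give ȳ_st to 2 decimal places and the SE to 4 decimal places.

ȳ_st ≈ 7.90, SE ≈ 0.0963

ȳ_st = Σ W_h ȳ_h = (850·12.65 + 2950·9.54 + 3000·1.27 + 1700·14.40)/8500 = 7.90418
V̂(ȳ_st) = Σ W_h² (1 − n_h/N_h) s_h²/n_h, with W_h = N_h/N and N = 8500:
  stratum Zone A: (850/8500)²·(1 − 145/850)·4.9²/145 = 0.00137339
  stratum Zone B: (2950/8500)²·(1 − 209/2950)·3.4²/209 = 0.0061902
  stratum Zone C: (3000/8500)²·(1 − 605/3000)·0.3²/605 = 1.47937e-05
  stratum Zone D: (1700/8500)²·(1 − 285/1700)·3.8²/285 = 0.0016869
V̂(ȳ_st) = 0.00926529
SE(ȳ_st) = √0.00926529 = 0.0962564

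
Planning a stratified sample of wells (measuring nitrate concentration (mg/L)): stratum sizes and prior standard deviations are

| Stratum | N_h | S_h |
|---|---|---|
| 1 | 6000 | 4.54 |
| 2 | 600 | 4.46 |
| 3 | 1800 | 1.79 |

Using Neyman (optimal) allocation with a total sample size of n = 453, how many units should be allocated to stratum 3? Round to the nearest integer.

Neyman allocation: n_h = n · N_h S_h / Σ N_i S_i, with n = 453.
  stratum 1: N_h·S_h = 6000·4.54 = 27240.00
  stratum 2: N_h·S_h = 600·4.46 = 2676.00
  stratum 3: N_h·S_h = 1800·1.79 = 3222.00
Σ N_h S_h = 33138.00
n for stratum 3 = 453·3222.00/33138.00 = 44.045 → 44

44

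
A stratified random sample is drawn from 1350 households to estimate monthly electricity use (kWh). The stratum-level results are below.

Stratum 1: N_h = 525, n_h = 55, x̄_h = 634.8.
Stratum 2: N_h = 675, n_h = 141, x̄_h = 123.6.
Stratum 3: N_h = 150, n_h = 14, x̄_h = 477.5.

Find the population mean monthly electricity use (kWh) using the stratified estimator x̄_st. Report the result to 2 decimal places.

x̄_st ≈ 361.72

N = Σ N_h = 1350. Stratum weights W_h = N_h/N.
x̄_st = (525·634.8 + 675·123.6 + 150·477.5) / 1350 = 361.7222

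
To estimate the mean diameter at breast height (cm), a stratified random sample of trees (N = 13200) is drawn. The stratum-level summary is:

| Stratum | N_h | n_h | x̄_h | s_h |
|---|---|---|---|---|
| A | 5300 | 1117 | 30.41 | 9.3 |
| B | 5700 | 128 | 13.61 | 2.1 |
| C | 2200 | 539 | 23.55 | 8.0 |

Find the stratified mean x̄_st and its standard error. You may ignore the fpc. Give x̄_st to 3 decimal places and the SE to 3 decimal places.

x̄_st ≈ 22.012, SE ≈ 0.149

x̄_st = Σ W_h x̄_h = (5300·30.41 + 5700·13.61 + 2200·23.55)/13200 = 22.01212
V̂(x̄_st) = Σ W_h² s_h²/n_h, with W_h = N_h/N and N = 13200:
  stratum A: (5300/13200)²·9.3²/1117 = 0.0124829
  stratum B: (5700/13200)²·2.1²/128 = 0.00642437
  stratum C: (2200/13200)²·8.0²/539 = 0.00329829
V̂(x̄_st) = 0.0222056
SE(x̄_st) = √0.0222056 = 0.149015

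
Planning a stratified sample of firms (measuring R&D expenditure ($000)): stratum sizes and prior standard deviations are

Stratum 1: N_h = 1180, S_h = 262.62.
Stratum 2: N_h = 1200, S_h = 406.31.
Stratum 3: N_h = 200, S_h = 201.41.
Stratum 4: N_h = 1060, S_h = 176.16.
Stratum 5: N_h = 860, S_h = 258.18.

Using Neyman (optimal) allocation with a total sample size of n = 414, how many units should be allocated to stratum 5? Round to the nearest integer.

74

Neyman allocation: n_h = n · N_h S_h / Σ N_i S_i, with n = 414.
  stratum 1: N_h·S_h = 1180·262.62 = 309891.60
  stratum 2: N_h·S_h = 1200·406.31 = 487572.00
  stratum 3: N_h·S_h = 200·201.41 = 40282.00
  stratum 4: N_h·S_h = 1060·176.16 = 186729.60
  stratum 5: N_h·S_h = 860·258.18 = 222034.80
Σ N_h S_h = 1246510.00
n for stratum 5 = 414·222034.80/1246510.00 = 73.744 → 74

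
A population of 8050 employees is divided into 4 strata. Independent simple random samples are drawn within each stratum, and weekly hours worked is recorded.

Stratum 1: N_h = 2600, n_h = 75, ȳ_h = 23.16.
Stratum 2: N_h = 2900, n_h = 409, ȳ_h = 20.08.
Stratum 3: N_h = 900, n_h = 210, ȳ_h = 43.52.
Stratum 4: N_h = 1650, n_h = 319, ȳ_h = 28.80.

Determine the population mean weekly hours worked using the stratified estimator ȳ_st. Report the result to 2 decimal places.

ȳ_st ≈ 25.48

N = Σ N_h = 8050. Stratum weights W_h = N_h/N.
ȳ_st = (2600·23.16 + 2900·20.08 + 900·43.52 + 1650·28.80) / 8050 = 25.4827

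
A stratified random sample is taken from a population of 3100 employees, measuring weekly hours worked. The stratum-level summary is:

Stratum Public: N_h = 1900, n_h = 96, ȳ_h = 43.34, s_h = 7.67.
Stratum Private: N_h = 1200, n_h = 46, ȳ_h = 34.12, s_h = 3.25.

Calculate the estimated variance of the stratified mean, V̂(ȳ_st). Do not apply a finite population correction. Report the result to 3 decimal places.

V̂(ȳ_st) ≈ 0.265

V̂(ȳ_st) = Σ W_h² s_h²/n_h, with W_h = N_h/N and N = 3100:
  stratum Public: (1900/3100)²·7.67²/96 = 0.230199
  stratum Private: (1200/3100)²·3.25²/46 = 0.0344071
V̂(ȳ_st) = 0.264606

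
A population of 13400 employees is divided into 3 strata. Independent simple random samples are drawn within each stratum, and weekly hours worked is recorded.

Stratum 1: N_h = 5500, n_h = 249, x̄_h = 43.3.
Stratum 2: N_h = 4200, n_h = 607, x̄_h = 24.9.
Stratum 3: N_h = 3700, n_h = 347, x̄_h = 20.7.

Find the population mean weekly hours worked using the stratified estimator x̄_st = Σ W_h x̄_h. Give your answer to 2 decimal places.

N = Σ N_h = 13400. Stratum weights W_h = N_h/N.
x̄_st = (5500·43.3 + 4200·24.9 + 3700·20.7) / 13400 = 31.2925

x̄_st ≈ 31.29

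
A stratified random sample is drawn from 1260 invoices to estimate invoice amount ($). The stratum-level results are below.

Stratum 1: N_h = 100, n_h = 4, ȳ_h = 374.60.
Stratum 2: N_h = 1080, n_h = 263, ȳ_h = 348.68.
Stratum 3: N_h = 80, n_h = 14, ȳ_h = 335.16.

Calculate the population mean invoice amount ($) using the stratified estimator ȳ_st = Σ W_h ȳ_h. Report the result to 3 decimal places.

N = Σ N_h = 1260. Stratum weights W_h = N_h/N.
ȳ_st = (100·374.60 + 1080·348.68 + 80·335.16) / 1260 = 349.87873

ȳ_st ≈ 349.879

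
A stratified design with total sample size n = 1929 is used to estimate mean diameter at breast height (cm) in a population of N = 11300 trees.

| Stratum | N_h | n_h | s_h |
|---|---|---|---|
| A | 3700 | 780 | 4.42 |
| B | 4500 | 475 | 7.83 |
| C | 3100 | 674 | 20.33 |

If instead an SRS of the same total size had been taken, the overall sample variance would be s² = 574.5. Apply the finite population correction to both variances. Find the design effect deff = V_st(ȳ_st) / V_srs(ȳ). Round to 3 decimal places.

deff ≈ 0.229

V̂(ȳ_st) = Σ W_h² (1 − n_h/N_h) s_h²/n_h, with W_h = N_h/N and N = 11300:
  stratum A: (3700/11300)²·(1 − 780/3700)·4.42²/780 = 0.00211923
  stratum B: (4500/11300)²·(1 − 475/4500)·7.83²/475 = 0.0183084
  stratum C: (3100/11300)²·(1 − 674/3100)·20.33²/674 = 0.0361169
V_st = 0.0565446
V_srs = (1 − 1929/11300)·574.5/1929 = 0.246982
deff = V_st / V_srs = 0.0565446/0.246982 = 0.2289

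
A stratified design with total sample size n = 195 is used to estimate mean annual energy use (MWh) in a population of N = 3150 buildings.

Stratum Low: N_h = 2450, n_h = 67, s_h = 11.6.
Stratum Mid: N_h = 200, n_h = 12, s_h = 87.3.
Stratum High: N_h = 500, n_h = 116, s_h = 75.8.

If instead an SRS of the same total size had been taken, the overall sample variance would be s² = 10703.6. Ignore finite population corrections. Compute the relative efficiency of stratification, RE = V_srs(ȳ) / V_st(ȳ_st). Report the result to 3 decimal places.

RE ≈ 10.927

V̂(ȳ_st) = Σ W_h² s_h²/n_h, with W_h = N_h/N and N = 3150:
  stratum Low: (2450/3150)²·11.6²/67 = 1.21493
  stratum Mid: (200/3150)²·87.3²/12 = 2.56027
  stratum High: (500/3150)²·75.8²/116 = 1.24796
V_st = 5.02316
V_srs = s²/n = 10703.6/195 = 54.8903
Relative efficiency = V_srs / V_st = 54.8903/5.02316 = 10.9274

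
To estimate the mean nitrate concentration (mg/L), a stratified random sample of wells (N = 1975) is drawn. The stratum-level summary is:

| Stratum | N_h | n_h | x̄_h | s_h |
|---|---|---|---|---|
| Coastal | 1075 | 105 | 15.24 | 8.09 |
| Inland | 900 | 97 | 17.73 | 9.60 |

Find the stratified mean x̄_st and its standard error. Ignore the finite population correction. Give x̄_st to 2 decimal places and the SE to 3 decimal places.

x̄_st = Σ W_h x̄_h = (1075·15.24 + 900·17.73)/1975 = 16.37468
V̂(x̄_st) = Σ W_h² s_h²/n_h, with W_h = N_h/N and N = 1975:
  stratum Coastal: (1075/1975)²·8.09²/105 = 0.184668
  stratum Inland: (900/1975)²·9.60²/97 = 0.197297
V̂(x̄_st) = 0.381965
SE(x̄_st) = √0.381965 = 0.618033

x̄_st ≈ 16.37, SE ≈ 0.618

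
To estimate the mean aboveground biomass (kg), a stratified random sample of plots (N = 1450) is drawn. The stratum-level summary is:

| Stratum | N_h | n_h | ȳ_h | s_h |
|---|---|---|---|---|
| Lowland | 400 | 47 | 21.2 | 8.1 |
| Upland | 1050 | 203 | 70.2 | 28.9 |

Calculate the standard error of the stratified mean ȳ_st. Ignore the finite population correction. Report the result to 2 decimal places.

SE(ȳ_st) ≈ 1.50

V̂(ȳ_st) = Σ W_h² s_h²/n_h, with W_h = N_h/N and N = 1450:
  stratum Lowland: (400/1450)²·8.1²/47 = 0.106232
  stratum Upland: (1050/1450)²·28.9²/203 = 2.15746
V̂(ȳ_st) = 2.26369
SE(ȳ_st) = √2.26369 = 1.50456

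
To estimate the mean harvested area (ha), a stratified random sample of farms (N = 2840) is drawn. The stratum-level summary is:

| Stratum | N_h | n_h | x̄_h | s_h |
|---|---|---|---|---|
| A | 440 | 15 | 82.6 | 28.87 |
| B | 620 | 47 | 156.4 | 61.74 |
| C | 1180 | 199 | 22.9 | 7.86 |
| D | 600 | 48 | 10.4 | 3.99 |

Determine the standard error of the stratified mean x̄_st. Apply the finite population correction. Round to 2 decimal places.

V̂(x̄_st) = Σ W_h² (1 − n_h/N_h) s_h²/n_h, with W_h = N_h/N and N = 2840:
  stratum A: (440/2840)²·(1 − 15/440)·28.87²/15 = 1.28827
  stratum B: (620/2840)²·(1 − 47/620)·61.74²/47 = 3.57228
  stratum C: (1180/2840)²·(1 − 199/1180)·7.86²/199 = 0.044556
  stratum D: (600/2840)²·(1 − 48/600)·3.99²/48 = 0.0136194
V̂(x̄_st) = 4.91872
SE(x̄_st) = √4.91872 = 2.21782

SE(x̄_st) ≈ 2.22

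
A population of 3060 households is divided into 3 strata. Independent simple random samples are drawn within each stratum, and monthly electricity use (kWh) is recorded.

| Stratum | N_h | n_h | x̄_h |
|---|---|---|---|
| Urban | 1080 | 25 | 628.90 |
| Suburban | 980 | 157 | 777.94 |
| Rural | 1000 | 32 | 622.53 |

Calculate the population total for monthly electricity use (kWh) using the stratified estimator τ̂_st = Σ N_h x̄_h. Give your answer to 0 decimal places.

τ̂_st = Σ N_h x̄_h = 1080·628.90 + 980·777.94 + 1000·622.53 = 2064123

τ̂_st ≈ 2064123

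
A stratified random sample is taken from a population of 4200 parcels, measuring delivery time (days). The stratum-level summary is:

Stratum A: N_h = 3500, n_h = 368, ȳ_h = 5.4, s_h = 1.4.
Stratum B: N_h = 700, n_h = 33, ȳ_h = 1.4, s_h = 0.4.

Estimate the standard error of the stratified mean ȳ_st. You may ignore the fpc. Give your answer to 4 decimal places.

SE(ȳ_st) ≈ 0.0619

V̂(ȳ_st) = Σ W_h² s_h²/n_h, with W_h = N_h/N and N = 4200:
  stratum A: (3500/4200)²·1.4²/368 = 0.00369867
  stratum B: (700/4200)²·0.4²/33 = 0.00013468
V̂(ȳ_st) = 0.00383335
SE(ȳ_st) = √0.00383335 = 0.0619141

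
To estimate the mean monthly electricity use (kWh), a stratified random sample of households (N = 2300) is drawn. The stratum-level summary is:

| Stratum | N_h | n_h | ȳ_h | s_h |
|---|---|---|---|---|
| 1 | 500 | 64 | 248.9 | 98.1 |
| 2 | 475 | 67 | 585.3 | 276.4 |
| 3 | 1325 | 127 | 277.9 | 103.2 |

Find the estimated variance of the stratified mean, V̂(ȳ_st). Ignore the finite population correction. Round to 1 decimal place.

V̂(ȳ_st) = Σ W_h² s_h²/n_h, with W_h = N_h/N and N = 2300:
  stratum 1: (500/2300)²·98.1²/64 = 7.10628
  stratum 2: (475/2300)²·276.4²/67 = 48.6332
  stratum 3: (1325/2300)²·103.2²/127 = 27.8312
V̂(ȳ_st) = 83.5707

V̂(ȳ_st) ≈ 83.6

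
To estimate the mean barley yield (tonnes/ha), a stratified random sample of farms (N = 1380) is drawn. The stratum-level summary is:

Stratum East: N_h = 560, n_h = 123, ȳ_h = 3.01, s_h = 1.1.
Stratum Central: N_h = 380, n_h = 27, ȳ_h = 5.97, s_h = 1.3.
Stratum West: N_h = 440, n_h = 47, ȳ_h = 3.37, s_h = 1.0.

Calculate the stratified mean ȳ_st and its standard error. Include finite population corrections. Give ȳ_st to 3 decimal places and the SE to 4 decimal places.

ȳ_st = Σ W_h ȳ_h = (560·3.01 + 380·5.97 + 440·3.37)/1380 = 3.93986
V̂(ȳ_st) = Σ W_h² (1 − n_h/N_h) s_h²/n_h, with W_h = N_h/N and N = 1380:
  stratum East: (560/1380)²·(1 − 123/560)·1.1²/123 = 0.00126413
  stratum Central: (380/1380)²·(1 − 27/380)·1.3²/27 = 0.00440883
  stratum West: (440/1380)²·(1 − 47/440)·1.0²/47 = 0.00193192
V̂(ȳ_st) = 0.00760488
SE(ȳ_st) = √0.00760488 = 0.0872059

ȳ_st ≈ 3.940, SE ≈ 0.0872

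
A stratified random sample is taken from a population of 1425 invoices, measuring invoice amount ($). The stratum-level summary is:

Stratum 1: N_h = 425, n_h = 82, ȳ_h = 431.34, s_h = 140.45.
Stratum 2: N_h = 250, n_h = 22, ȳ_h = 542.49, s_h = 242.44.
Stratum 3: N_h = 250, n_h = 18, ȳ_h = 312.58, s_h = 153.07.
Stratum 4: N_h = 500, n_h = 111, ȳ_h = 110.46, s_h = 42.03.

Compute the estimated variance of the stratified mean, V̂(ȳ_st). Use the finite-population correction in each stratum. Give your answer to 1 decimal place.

V̂(ȳ_st) ≈ 131.0

V̂(ȳ_st) = Σ W_h² (1 − n_h/N_h) s_h²/n_h, with W_h = N_h/N and N = 1425:
  stratum 1: (425/1425)²·(1 − 82/425)·140.45²/82 = 17.2696
  stratum 2: (250/1425)²·(1 − 22/250)·242.44²/22 = 74.9948
  stratum 3: (250/1425)²·(1 − 18/250)·153.07²/18 = 37.1797
  stratum 4: (500/1425)²·(1 − 111/500)·42.03²/111 = 1.52435
V̂(ȳ_st) = 130.968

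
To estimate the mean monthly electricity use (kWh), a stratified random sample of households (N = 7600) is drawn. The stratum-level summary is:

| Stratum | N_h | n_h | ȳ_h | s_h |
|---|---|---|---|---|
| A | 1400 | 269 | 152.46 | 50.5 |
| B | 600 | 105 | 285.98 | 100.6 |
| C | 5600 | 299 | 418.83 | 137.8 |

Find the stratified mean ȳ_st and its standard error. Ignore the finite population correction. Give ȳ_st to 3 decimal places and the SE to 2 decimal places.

ȳ_st = Σ W_h ȳ_h = (1400·152.46 + 600·285.98 + 5600·418.83)/7600 = 359.27368
V̂(ȳ_st) = Σ W_h² s_h²/n_h, with W_h = N_h/N and N = 7600:
  stratum A: (1400/7600)²·50.5²/269 = 0.321706
  stratum B: (600/7600)²·100.6²/105 = 0.600734
  stratum C: (5600/7600)²·137.8²/299 = 34.4807
V̂(ȳ_st) = 35.4031
SE(ȳ_st) = √35.4031 = 5.95005

ȳ_st ≈ 359.274, SE ≈ 5.95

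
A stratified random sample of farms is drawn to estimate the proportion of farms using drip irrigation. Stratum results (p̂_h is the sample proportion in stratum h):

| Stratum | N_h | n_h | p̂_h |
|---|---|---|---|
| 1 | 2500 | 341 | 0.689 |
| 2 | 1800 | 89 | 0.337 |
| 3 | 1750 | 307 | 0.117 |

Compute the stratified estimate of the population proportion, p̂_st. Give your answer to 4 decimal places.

p̂_st ≈ 0.4188

N = 6050; stratum weights W_h = N_h/N.
p̂_st = Σ W_h p̂_h = (2500·0.689 + 1800·0.337 + 1750·0.117)/6050 = 0.41882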